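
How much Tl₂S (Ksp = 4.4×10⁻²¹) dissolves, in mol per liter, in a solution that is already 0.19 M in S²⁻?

7.6×10⁻¹¹ M

Tl₂S(s) ⇌ 2 Tl⁺(aq) + S²⁻(aq)
S²⁻ is already present at 0.19 M. If s mol/L of Tl₂S dissolves, [Tl⁺] = 2s while [S²⁻] ≈ 0.19 M.
Ksp = [Tl⁺]^2[S²⁻] = (2s)^2(0.19)
(2s)^2 = 4.4×10⁻²¹ / (0.19) = 2.3×10⁻²⁰
s = 7.6×10⁻¹¹ M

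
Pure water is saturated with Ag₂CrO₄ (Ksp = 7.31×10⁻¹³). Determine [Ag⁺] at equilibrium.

1.13×10⁻⁴ M

Ag₂CrO₄(s) ⇌ 2 Ag⁺(aq) + CrO₄²⁻(aq)
Let s be the molar solubility. Then [Ag⁺] = 2s and [CrO₄²⁻] = s.
Ksp = [Ag⁺]^2[CrO₄²⁻] = (2s)^2 · s = 4s^3 = 7.31×10⁻¹³
s = 5.67×10⁻⁵ mol/L
[Ag⁺] = 2s = 1.13×10⁻⁴ mol/L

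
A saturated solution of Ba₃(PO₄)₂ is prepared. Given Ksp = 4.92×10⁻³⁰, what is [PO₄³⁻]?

Ba₃(PO₄)₂(s) ⇌ 3 Ba²⁺(aq) + 2 PO₄³⁻(aq)
For each mole of Ba₃(PO₄)₂ that dissolves per liter, [Ba²⁺] = 3s and [PO₄³⁻] = 2s; let s denote this solubility.
Ksp = [Ba²⁺]^3[PO₄³⁻]^2 = (3s)^3 · (2s)^2 = 108s^5 = 4.92×10⁻³⁰
s = 5.39×10⁻⁷ M
[PO₄³⁻] = 2s = 1.08×10⁻⁶ M

1.08×10⁻⁶ M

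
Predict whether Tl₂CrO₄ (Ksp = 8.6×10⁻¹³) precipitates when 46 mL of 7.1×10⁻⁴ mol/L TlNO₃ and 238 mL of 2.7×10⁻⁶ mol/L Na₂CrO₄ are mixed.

No

The combined volume is 284 mL.
[Tl⁺] = (7.1×10⁻⁴)(46)/284 = 1.2×10⁻⁴ mol/L
[CrO₄²⁻] = (2.7×10⁻⁶)(238)/284 = 2.3×10⁻⁶ mol/L
Q = [Tl⁺]^2[CrO₄²⁻] = 3.0×10⁻¹⁴
Since Q (3.0×10⁻¹⁴) is less than Ksp (8.6×10⁻¹³), no Tl₂CrO₄ precipitates.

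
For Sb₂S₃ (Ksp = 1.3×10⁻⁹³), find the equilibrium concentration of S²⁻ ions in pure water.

Sb₂S₃(s) ⇌ 2 Sb³⁺(aq) + 3 S²⁻(aq)
Let s be the molar solubility. Then [Sb³⁺] = 2s and [S²⁻] = 3s.
Ksp = [Sb³⁺]^2[S²⁻]^3 = (2s)^2 · (3s)^3 = 108s^5 = 1.3×10⁻⁹³
s = 1.0×10⁻¹⁹ mol L⁻¹
[S²⁻] = 3s = 3.1×10⁻¹⁹ mol L⁻¹

3.1×10⁻¹⁹ M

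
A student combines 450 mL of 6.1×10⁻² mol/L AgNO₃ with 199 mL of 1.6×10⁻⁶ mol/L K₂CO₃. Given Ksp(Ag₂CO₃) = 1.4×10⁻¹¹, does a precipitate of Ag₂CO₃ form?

Total volume after mixing = 450 + 199 = 649 mL.
[Ag⁺] = (6.1×10⁻²)(450)/649 = 4.2×10⁻² mol/L
[CO₃²⁻] = (1.6×10⁻⁶)(199)/649 = 4.9×10⁻⁷ mol/L
Q = [Ag⁺]^2[CO₃²⁻] = 8.8×10⁻¹⁰
Since Q (8.8×10⁻¹⁰) exceeds Ksp (1.4×10⁻¹¹), Ag₂CO₃ will precipitate.

Yes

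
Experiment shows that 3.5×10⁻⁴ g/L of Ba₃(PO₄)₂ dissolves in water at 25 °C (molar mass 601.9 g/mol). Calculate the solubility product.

Ksp = 7.2×10⁻³⁰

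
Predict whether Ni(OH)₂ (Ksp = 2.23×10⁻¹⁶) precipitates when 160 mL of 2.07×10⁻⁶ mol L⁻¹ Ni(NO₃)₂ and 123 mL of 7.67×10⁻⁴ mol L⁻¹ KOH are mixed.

Yes

Total volume after mixing = 160 + 123 = 283 mL.
[Ni²⁺] = (2.07×10⁻⁶)(160)/283 = 1.17×10⁻⁶ mol L⁻¹
[OH⁻] = (7.67×10⁻⁴)(123)/283 = 3.33×10⁻⁴ mol L⁻¹
Q = [Ni²⁺][OH⁻]^2 = 1.30×10⁻¹³
Since Q (1.30×10⁻¹³) exceeds Ksp (2.23×10⁻¹⁶), Ni(OH)₂ will precipitate.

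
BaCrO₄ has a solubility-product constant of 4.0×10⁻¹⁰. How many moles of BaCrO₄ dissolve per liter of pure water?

2.0×10⁻⁵ M

BaCrO₄(s) ⇌ Ba²⁺(aq) + CrO₄²⁻(aq)
Call the molar solubility s, so that [Ba²⁺] = s and [CrO₄²⁻] = s.
Ksp = [Ba²⁺][CrO₄²⁻] = s · s = s^2
s^2 = 4.0×10⁻¹⁰
Taking the 2nd root, s = 2.0×10⁻⁵ M.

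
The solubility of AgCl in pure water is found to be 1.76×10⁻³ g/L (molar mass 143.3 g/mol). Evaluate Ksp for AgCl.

s = (1.76×10⁻³ g L⁻¹)/(143.3 g mol⁻¹) = 1.2282×10⁻⁵ M
AgCl(s) ⇌ Ag⁺(aq) + Cl⁻(aq)
For each mole of AgCl that dissolves per liter, [Ag⁺] = s and [Cl⁻] = s; let s denote this solubility.
Ksp = [Ag⁺][Cl⁻] = s · s = s^2
Ksp = (1.2282×10⁻⁵)^2 = 1.51×10⁻¹⁰

Ksp = 1.51×10⁻¹⁰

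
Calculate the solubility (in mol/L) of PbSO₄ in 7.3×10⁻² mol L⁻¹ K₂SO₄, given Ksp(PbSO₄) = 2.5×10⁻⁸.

3.4×10⁻⁷ M

PbSO₄(s) ⇌ Pb²⁺(aq) + SO₄²⁻(aq)
With SO₄²⁻ already at 7.3×10⁻² mol L⁻¹ and s small, take [SO₄²⁻] ≈ 7.3×10⁻² mol L⁻¹ and [Pb²⁺] = s.
Ksp = [Pb²⁺][SO₄²⁻] = s(7.3×10⁻²)
s = 2.5×10⁻⁸ / (7.3×10⁻²) = 3.4×10⁻⁷
s = 3.4×10⁻⁷ mol L⁻¹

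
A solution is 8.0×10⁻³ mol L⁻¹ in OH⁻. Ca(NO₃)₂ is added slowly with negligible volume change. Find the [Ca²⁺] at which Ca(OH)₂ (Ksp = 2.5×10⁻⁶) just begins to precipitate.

3.9×10⁻² M

The threshold for precipitation is Q = Ksp.
Ca(OH)₂(s) ⇌ Ca²⁺(aq) + 2 OH⁻(aq)
Ksp = [Ca²⁺][OH⁻]^2 = [Ca²⁺](8.0×10⁻³)^2
[Ca²⁺] = 2.5×10⁻⁶ / (8.0×10⁻³)^2 = 3.9×10⁻²
[Ca²⁺] = 3.9×10⁻² mol L⁻¹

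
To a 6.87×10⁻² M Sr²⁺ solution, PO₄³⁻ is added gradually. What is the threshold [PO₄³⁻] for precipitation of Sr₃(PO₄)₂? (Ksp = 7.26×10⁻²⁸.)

The threshold for precipitation is Q = Ksp.
Sr₃(PO₄)₂(s) ⇌ 3 Sr²⁺(aq) + 2 PO₄³⁻(aq)
Ksp = [Sr²⁺]^3[PO₄³⁻]^2 = [PO₄³⁻]^2(6.87×10⁻²)^3
[PO₄³⁻]^2 = 7.26×10⁻²⁸ / (6.87×10⁻²)^3 = 2.24×10⁻²⁴
[PO₄³⁻] = 1.50×10⁻¹² M

1.50×10⁻¹² M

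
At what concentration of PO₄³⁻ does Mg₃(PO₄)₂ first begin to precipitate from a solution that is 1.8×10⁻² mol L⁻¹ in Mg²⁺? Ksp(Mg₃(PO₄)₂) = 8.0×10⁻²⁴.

Precipitation of each salt begins when its ion product equals Ksp.
Mg₃(PO₄)₂(s) ⇌ 3 Mg²⁺(aq) + 2 PO₄³⁻(aq)
Ksp = [Mg²⁺]^3[PO₄³⁻]^2 = [PO₄³⁻]^2(1.8×10⁻²)^3
[PO₄³⁻]^2 = 8.0×10⁻²⁴ / (1.8×10⁻²)^3 = 1.4×10⁻¹⁸
[PO₄³⁻] = 1.2×10⁻⁹ mol L⁻¹

1.2×10⁻⁹ M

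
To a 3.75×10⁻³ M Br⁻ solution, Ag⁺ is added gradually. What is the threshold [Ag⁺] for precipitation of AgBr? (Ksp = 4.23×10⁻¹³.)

1.13×10⁻¹⁰ M

Precipitation begins when Q = Ksp.
AgBr(s) ⇌ Ag⁺(aq) + Br⁻(aq)
Ksp = [Ag⁺][Br⁻] = [Ag⁺](3.75×10⁻³)
[Ag⁺] = 4.23×10⁻¹³ / (3.75×10⁻³) = 1.13×10⁻¹⁰
[Ag⁺] = 1.13×10⁻¹⁰ M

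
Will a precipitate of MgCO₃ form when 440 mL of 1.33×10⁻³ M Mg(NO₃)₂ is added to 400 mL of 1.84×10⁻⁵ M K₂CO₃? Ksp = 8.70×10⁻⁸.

After mixing, V = 440 mL + 400 mL = 840 mL.
[Mg²⁺] = (1.33×10⁻³)(440)/840 = 6.97×10⁻⁴ M
[CO₃²⁻] = (1.84×10⁻⁵)(400)/840 = 8.76×10⁻⁶ M
Q = [Mg²⁺][CO₃²⁻] = 6.10×10⁻⁹
Since Q (6.10×10⁻⁹) is less than Ksp (8.70×10⁻⁸), no MgCO₃ precipitates.

No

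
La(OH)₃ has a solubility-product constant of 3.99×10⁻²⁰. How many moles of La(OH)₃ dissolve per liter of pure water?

La(OH)₃(s) ⇌ La³⁺(aq) + 3 OH⁻(aq)
If s mol/L of La(OH)₃ dissolves, [La³⁺] = s and [OH⁻] = 3s.
Ksp = [La³⁺][OH⁻]^3 = s · (3s)^3 = 27s^4
27s^4 = 3.99×10⁻²⁰  ⇒  s^4 = 1.48×10⁻²¹
Taking the 4th root, s = 6.20×10⁻⁶ mol/L.

6.20×10⁻⁶ M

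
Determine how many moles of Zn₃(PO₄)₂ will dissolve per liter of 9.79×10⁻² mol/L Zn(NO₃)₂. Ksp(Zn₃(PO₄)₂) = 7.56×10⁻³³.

Zn₃(PO₄)₂(s) ⇌ 3 Zn²⁺(aq) + 2 PO₄³⁻(aq)
Let s be the solubility of Zn₃(PO₄)₂ here. The common ion gives [Zn²⁺] ≈ 9.79×10⁻² mol/L, and [PO₄³⁻] = 2s.
Ksp = [Zn²⁺]^3[PO₄³⁻]^2 = (9.79×10⁻²)^3(2s)^2
(2s)^2 = 7.56×10⁻³³ / (9.79×10⁻²)^3 = 8.06×10⁻³⁰
s = 1.42×10⁻¹⁵ mol/L

1.42×10⁻¹⁵ M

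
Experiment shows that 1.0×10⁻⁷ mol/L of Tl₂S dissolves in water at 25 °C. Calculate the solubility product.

Ksp = 4.0×10⁻²¹

Tl₂S(s) ⇌ 2 Tl⁺(aq) + S²⁻(aq)
If s mol/L of Tl₂S dissolves, [Tl⁺] = 2s and [S²⁻] = s.
Ksp = [Tl⁺]^2[S²⁻] = (2s)^2 · s = 4s^3
Ksp = 4 × (1.0×10⁻⁷)^3 = 4.0×10⁻²¹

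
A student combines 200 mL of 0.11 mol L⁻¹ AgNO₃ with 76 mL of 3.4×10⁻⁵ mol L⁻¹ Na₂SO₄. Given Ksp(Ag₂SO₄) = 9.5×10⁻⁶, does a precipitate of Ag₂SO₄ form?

No

After mixing, V = 200 mL + 76 mL = 276 mL.
[Ag⁺] = (0.11)(200)/276 = 8.0×10⁻² mol L⁻¹
[SO₄²⁻] = (3.4×10⁻⁵)(76)/276 = 9.4×10⁻⁶ mol L⁻¹
Q = [Ag⁺]^2[SO₄²⁻] = 5.9×10⁻⁸
Q = 5.9×10⁻⁸ < Ksp = 9.5×10⁻⁶, so the solution is unsaturated and no precipitate forms.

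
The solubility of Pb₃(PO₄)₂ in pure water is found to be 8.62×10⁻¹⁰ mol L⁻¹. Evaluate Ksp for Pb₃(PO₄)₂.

Pb₃(PO₄)₂(s) ⇌ 3 Pb²⁺(aq) + 2 PO₄³⁻(aq)
Let s be the molar solubility. Then [Pb²⁺] = 3s and [PO₄³⁻] = 2s.
Ksp = [Pb²⁺]^3[PO₄³⁻]^2 = (3s)^3 · (2s)^2 = 108s^5
Ksp = 108 × (8.62×10⁻¹⁰)^5 = 5.14×10⁻⁴⁴

Ksp = 5.14×10⁻⁴⁴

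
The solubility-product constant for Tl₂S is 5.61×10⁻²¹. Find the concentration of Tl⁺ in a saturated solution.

2.24×10⁻⁷ M

Tl₂S(s) ⇌ 2 Tl⁺(aq) + S²⁻(aq)
With molar solubility s: [Tl⁺] = 2s, [S²⁻] = s.
Ksp = [Tl⁺]^2[S²⁻] = (2s)^2 · s = 4s^3 = 5.61×10⁻²¹
s = 1.12×10⁻⁷ M
[Tl⁺] = 2s = 2.24×10⁻⁷ M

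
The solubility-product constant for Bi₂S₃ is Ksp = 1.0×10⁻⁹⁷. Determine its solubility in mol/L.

1.6×10⁻²⁰ M

Bi₂S₃(s) ⇌ 2 Bi³⁺(aq) + 3 S²⁻(aq)
If s mol/L of Bi₂S₃ dissolves, [Bi³⁺] = 2s and [S²⁻] = 3s.
Ksp = [Bi³⁺]^2[S²⁻]^3 = (2s)^2 · (3s)^3 = 108s^5
108s^5 = 1.0×10⁻⁹⁷  ⇒  s^5 = 9.3×10⁻¹⁰⁰
Taking the 5th root, s = 1.6×10⁻²⁰ mol/L.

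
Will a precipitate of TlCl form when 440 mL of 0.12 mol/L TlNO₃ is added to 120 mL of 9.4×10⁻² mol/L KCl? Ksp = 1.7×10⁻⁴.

Yes

The combined volume is 560 mL.
[Tl⁺] = (0.12)(440)/560 = 9.4×10⁻² mol/L
[Cl⁻] = (9.4×10⁻²)(120)/560 = 2.0×10⁻² mol/L
Q = [Tl⁺][Cl⁻] = 1.9×10⁻³
Because Q > Ksp (1.9×10⁻³ vs 1.7×10⁻⁴), a precipitate of TlCl forms.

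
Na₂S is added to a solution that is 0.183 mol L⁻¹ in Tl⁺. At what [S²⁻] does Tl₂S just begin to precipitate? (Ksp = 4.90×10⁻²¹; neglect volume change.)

1.46×10⁻¹⁹ M

Precipitation begins when Q = Ksp.
Tl₂S(s) ⇌ 2 Tl⁺(aq) + S²⁻(aq)
Ksp = [Tl⁺]^2[S²⁻] = [S²⁻](0.183)^2
[S²⁻] = 4.90×10⁻²¹ / (0.183)^2 = 1.46×10⁻¹⁹
[S²⁻] = 1.46×10⁻¹⁹ mol L⁻¹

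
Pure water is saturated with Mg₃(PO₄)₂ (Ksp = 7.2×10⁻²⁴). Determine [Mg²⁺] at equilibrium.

2.8×10⁻⁵ M

Mg₃(PO₄)₂(s) ⇌ 3 Mg²⁺(aq) + 2 PO₄³⁻(aq)
With molar solubility s: [Mg²⁺] = 3s, [PO₄³⁻] = 2s.
Ksp = [Mg²⁺]^3[PO₄³⁻]^2 = (3s)^3 · (2s)^2 = 108s^5 = 7.2×10⁻²⁴
s = 9.2×10⁻⁶ mol/L
[Mg²⁺] = 3s = 2.8×10⁻⁵ mol/L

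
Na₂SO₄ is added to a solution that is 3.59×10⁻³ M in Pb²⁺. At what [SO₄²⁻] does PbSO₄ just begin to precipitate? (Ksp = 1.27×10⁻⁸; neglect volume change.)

Precipitation of each salt begins when its ion product equals Ksp.
PbSO₄(s) ⇌ Pb²⁺(aq) + SO₄²⁻(aq)
Ksp = [Pb²⁺][SO₄²⁻] = [SO₄²⁻](3.59×10⁻³)
[SO₄²⁻] = 1.27×10⁻⁸ / (3.59×10⁻³) = 3.54×10⁻⁶
[SO₄²⁻] = 3.54×10⁻⁶ M

3.54×10⁻⁶ M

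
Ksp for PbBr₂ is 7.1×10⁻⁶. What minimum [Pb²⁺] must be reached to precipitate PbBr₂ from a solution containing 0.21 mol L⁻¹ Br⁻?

Precipitation of each salt begins when its ion product equals Ksp.
PbBr₂(s) ⇌ Pb²⁺(aq) + 2 Br⁻(aq)
Ksp = [Pb²⁺][Br⁻]^2 = [Pb²⁺](0.21)^2
[Pb²⁺] = 7.1×10⁻⁶ / (0.21)^2 = 1.6×10⁻⁴
[Pb²⁺] = 1.6×10⁻⁴ mol L⁻¹

1.6×10⁻⁴ M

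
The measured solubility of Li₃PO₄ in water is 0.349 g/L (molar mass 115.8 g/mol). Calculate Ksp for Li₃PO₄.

Convert to molarity: s = 0.349 / 115.8 = 3.0138×10⁻³ mol/L
Li₃PO₄(s) ⇌ 3 Li⁺(aq) + PO₄³⁻(aq)
For each mole of Li₃PO₄ that dissolves per liter, [Li⁺] = 3s and [PO₄³⁻] = s; let s denote this solubility.
Ksp = [Li⁺]^3[PO₄³⁻] = (3s)^3 · s = 27s^4
Ksp = 27 × (3.0138×10⁻³)^4 = 2.23×10⁻⁹

Ksp = 2.23×10⁻⁹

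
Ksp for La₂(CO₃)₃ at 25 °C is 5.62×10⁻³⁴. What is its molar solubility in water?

La₂(CO₃)₃(s) ⇌ 2 La³⁺(aq) + 3 CO₃²⁻(aq)
Call the molar solubility s, so that [La³⁺] = 2s and [CO₃²⁻] = 3s.
Ksp = [La³⁺]^2[CO₃²⁻]^3 = (2s)^2 · (3s)^3 = 108s^5
108s^5 = 5.62×10⁻³⁴  ⇒  s^5 = 5.20×10⁻³⁶
s = 8.78×10⁻⁸ mol L⁻¹

8.78×10⁻⁸ M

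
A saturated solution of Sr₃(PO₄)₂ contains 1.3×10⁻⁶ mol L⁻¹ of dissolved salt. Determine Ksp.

Ksp = 4.0×10⁻²⁸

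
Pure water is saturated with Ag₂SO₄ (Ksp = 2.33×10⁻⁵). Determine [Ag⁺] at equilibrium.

Ag₂SO₄(s) ⇌ 2 Ag⁺(aq) + SO₄²⁻(aq)
Let s be the molar solubility. Then [Ag⁺] = 2s and [SO₄²⁻] = s.
Ksp = [Ag⁺]^2[SO₄²⁻] = (2s)^2 · s = 4s^3 = 2.33×10⁻⁵
s = 1.80×10⁻² M
[Ag⁺] = 2s = 3.60×10⁻² M

3.60×10⁻² M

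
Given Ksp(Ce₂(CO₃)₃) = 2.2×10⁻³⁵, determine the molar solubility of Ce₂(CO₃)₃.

4.6×10⁻⁸ M

Ce₂(CO₃)₃(s) ⇌ 2 Ce³⁺(aq) + 3 CO₃²⁻(aq)
Call the molar solubility s, so that [Ce³⁺] = 2s and [CO₃²⁻] = 3s.
Ksp = [Ce³⁺]^2[CO₃²⁻]^3 = (2s)^2 · (3s)^3 = 108s^5
108s^5 = 2.2×10⁻³⁵  ⇒  s^5 = 2.0×10⁻³⁷
Taking the 5th root, s = 4.6×10⁻⁸ M.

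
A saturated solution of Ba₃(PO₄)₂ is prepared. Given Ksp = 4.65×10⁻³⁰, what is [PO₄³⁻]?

Ba₃(PO₄)₂(s) ⇌ 3 Ba²⁺(aq) + 2 PO₄³⁻(aq)
With molar solubility s: [Ba²⁺] = 3s, [PO₄³⁻] = 2s.
Ksp = [Ba²⁺]^3[PO₄³⁻]^2 = (3s)^3 · (2s)^2 = 108s^5 = 4.65×10⁻³⁰
s = 5.33×10⁻⁷ mol/L
[PO₄³⁻] = 2s = 1.07×10⁻⁶ mol/L

1.07×10⁻⁶ M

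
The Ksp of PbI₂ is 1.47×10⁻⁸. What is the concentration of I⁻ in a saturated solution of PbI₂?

3.09×10⁻³ M

PbI₂(s) ⇌ Pb²⁺(aq) + 2 I⁻(aq)
For each mole of PbI₂ that dissolves per liter, [Pb²⁺] = s and [I⁻] = 2s; let s denote this solubility.
Ksp = [Pb²⁺][I⁻]^2 = s · (2s)^2 = 4s^3 = 1.47×10⁻⁸
s = 1.54×10⁻³ M
[I⁻] = 2s = 3.09×10⁻³ M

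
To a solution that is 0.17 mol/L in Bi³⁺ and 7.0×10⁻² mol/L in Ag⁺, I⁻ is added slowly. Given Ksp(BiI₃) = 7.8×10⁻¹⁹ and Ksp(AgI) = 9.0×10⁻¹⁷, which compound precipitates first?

AgI

Each salt precipitates once Q = Ksp for that salt.
For BiI₃: [I⁻] = (Ksp/[Bi³⁺])^(1/3) = 1.7×10⁻⁶ mol/L
For AgI: [I⁻] = (Ksp/[Ag⁺]) = 1.3×10⁻¹⁵ mol/L
AgI requires the lower [I⁻], so it precipitates first.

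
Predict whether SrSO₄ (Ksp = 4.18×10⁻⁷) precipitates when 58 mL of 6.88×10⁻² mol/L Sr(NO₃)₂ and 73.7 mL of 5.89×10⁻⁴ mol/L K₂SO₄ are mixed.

Total volume after mixing = 58 + 73.7 = 131.7 mL.
[Sr²⁺] = (6.88×10⁻²)(58)/131.7 = 3.03×10⁻² mol/L
[SO₄²⁻] = (5.89×10⁻⁴)(73.7)/131.7 = 3.30×10⁻⁴ mol/L
Q = [Sr²⁺][SO₄²⁻] = 9.99×10⁻⁶
Since Q (9.99×10⁻⁶) exceeds Ksp (4.18×10⁻⁷), SrSO₄ will precipitate.

Yes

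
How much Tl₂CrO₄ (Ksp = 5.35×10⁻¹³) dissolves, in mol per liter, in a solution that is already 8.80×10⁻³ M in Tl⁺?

Tl₂CrO₄(s) ⇌ 2 Tl⁺(aq) + CrO₄²⁻(aq)
Let s be the solubility of Tl₂CrO₄ here. The common ion gives [Tl⁺] ≈ 8.80×10⁻³ M, and [CrO₄²⁻] = s.
Ksp = [Tl⁺]^2[CrO₄²⁻] = (8.80×10⁻³)^2s
s = 5.35×10⁻¹³ / (8.80×10⁻³)^2 = 6.91×10⁻⁹
s = 6.91×10⁻⁹ M

6.91×10⁻⁹ M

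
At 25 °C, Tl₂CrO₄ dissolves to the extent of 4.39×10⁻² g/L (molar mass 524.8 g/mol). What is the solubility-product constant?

Ksp = 2.34×10⁻¹²

Molar solubility s = (4.39×10⁻² g/L) / (524.8 g/mol) = 8.3651×10⁻⁵ mol/L
Tl₂CrO₄(s) ⇌ 2 Tl⁺(aq) + CrO₄²⁻(aq)
If s mol/L of Tl₂CrO₄ dissolves, [Tl⁺] = 2s and [CrO₄²⁻] = s.
Ksp = [Tl⁺]^2[CrO₄²⁻] = (2s)^2 · s = 4s^3
Ksp = 4 × (8.3651×10⁻⁵)^3 = 2.34×10⁻¹²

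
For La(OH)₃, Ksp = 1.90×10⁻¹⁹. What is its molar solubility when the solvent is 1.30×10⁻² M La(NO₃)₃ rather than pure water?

La(OH)₃(s) ⇌ La³⁺(aq) + 3 OH⁻(aq)
La³⁺ is already present at 1.30×10⁻² M. If s mol/L of La(OH)₃ dissolves, [OH⁻] = 3s while [La³⁺] ≈ 1.30×10⁻² M.
Ksp = [La³⁺][OH⁻]^3 = (1.30×10⁻²)(3s)^3
(3s)^3 = 1.90×10⁻¹⁹ / (1.30×10⁻²) = 1.46×10⁻¹⁷
s = 8.15×10⁻⁷ M

8.15×10⁻⁷ M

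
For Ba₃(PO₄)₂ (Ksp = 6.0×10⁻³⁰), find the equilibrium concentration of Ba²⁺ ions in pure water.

Ba₃(PO₄)₂(s) ⇌ 3 Ba²⁺(aq) + 2 PO₄³⁻(aq)
If s mol/L of Ba₃(PO₄)₂ dissolves, [Ba²⁺] = 3s and [PO₄³⁻] = 2s.
Ksp = [Ba²⁺]^3[PO₄³⁻]^2 = (3s)^3 · (2s)^2 = 108s^5 = 6.0×10⁻³⁰
s = 5.6×10⁻⁷ mol/L
[Ba²⁺] = 3s = 1.7×10⁻⁶ mol/L

1.7×10⁻⁶ M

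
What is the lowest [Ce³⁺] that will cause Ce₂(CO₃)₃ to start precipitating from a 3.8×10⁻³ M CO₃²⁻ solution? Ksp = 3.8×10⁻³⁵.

2.6×10⁻¹⁴ M

Precipitation begins when Q = Ksp.
Ce₂(CO₃)₃(s) ⇌ 2 Ce³⁺(aq) + 3 CO₃²⁻(aq)
Ksp = [Ce³⁺]^2[CO₃²⁻]^3 = [Ce³⁺]^2(3.8×10⁻³)^3
[Ce³⁺]^2 = 3.8×10⁻³⁵ / (3.8×10⁻³)^3 = 6.9×10⁻²⁸
[Ce³⁺] = 2.6×10⁻¹⁴ M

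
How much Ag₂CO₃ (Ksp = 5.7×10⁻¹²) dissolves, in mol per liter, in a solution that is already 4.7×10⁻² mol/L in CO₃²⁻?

5.5×10⁻⁶ M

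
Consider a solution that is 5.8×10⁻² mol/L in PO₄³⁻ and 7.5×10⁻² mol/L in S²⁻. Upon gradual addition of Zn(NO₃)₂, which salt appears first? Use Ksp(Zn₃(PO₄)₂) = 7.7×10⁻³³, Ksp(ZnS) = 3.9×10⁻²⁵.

The threshold for precipitation is Q = Ksp.
For Zn₃(PO₄)₂: [Zn²⁺] = (Ksp/[PO₄³⁻]^2)^(1/3) = 1.3×10⁻¹⁰ mol/L
For ZnS: [Zn²⁺] = (Ksp/[S²⁻]) = 5.2×10⁻²⁴ mol/L
Since ZnS needs less Zn²⁺ to reach saturation, it precipitates first.

ZnS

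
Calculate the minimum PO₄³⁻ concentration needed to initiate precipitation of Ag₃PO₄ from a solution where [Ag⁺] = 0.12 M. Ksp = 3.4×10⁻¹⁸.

Each salt precipitates once Q = Ksp for that salt.
Ag₃PO₄(s) ⇌ 3 Ag⁺(aq) + PO₄³⁻(aq)
Ksp = [Ag⁺]^3[PO₄³⁻] = [PO₄³⁻](0.12)^3
[PO₄³⁻] = 3.4×10⁻¹⁸ / (0.12)^3 = 2.0×10⁻¹⁵
[PO₄³⁻] = 2.0×10⁻¹⁵ M

2.0×10⁻¹⁵ M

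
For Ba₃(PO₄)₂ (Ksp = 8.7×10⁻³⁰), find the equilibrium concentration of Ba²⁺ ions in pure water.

1.8×10⁻⁶ M

Ba₃(PO₄)₂(s) ⇌ 3 Ba²⁺(aq) + 2 PO₄³⁻(aq)
Let s be the molar solubility. Then [Ba²⁺] = 3s and [PO₄³⁻] = 2s.
Ksp = [Ba²⁺]^3[PO₄³⁻]^2 = (3s)^3 · (2s)^2 = 108s^5 = 8.7×10⁻³⁰
s = 6.0×10⁻⁷ mol L⁻¹
[Ba²⁺] = 3s = 1.8×10⁻⁶ mol L⁻¹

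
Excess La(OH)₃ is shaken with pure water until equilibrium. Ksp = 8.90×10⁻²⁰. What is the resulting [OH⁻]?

2.27×10⁻⁵ M

La(OH)₃(s) ⇌ La³⁺(aq) + 3 OH⁻(aq)
With molar solubility s: [La³⁺] = s, [OH⁻] = 3s.
Ksp = [La³⁺][OH⁻]^3 = s · (3s)^3 = 27s^4 = 8.90×10⁻²⁰
s = 7.58×10⁻⁶ mol/L
[OH⁻] = 3s = 2.27×10⁻⁵ mol/L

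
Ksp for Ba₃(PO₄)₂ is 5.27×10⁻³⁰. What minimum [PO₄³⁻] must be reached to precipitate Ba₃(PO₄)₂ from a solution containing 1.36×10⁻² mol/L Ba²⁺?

1.45×10⁻¹² M

Precipitation begins when Q = Ksp.
Ba₃(PO₄)₂(s) ⇌ 3 Ba²⁺(aq) + 2 PO₄³⁻(aq)
Ksp = [Ba²⁺]^3[PO₄³⁻]^2 = [PO₄³⁻]^2(1.36×10⁻²)^3
[PO₄³⁻]^2 = 5.27×10⁻³⁰ / (1.36×10⁻²)^3 = 2.10×10⁻²⁴
[PO₄³⁻] = 1.45×10⁻¹² mol/L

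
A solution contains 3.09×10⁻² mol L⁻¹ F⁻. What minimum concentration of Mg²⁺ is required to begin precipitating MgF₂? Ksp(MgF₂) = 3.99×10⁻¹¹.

4.18×10⁻⁸ M

Precipitation of each salt begins when its ion product equals Ksp.
MgF₂(s) ⇌ Mg²⁺(aq) + 2 F⁻(aq)
Ksp = [Mg²⁺][F⁻]^2 = [Mg²⁺](3.09×10⁻²)^2
[Mg²⁺] = 3.99×10⁻¹¹ / (3.09×10⁻²)^2 = 4.18×10⁻⁸
[Mg²⁺] = 4.18×10⁻⁸ mol L⁻¹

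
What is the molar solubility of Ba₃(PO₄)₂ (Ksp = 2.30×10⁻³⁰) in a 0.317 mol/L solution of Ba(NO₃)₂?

4.25×10⁻¹⁵ M

Ba₃(PO₄)₂(s) ⇌ 3 Ba²⁺(aq) + 2 PO₄³⁻(aq)
The solution already contains Ba²⁺ at 0.317 mol/L. Let s be the molar solubility of Ba₃(PO₄)₂.
[Ba²⁺] ≈ 0.317 mol/L (common ion dominates); [PO₄³⁻] = 2s.
Ksp = [Ba²⁺]^3[PO₄³⁻]^2 = (0.317)^3(2s)^2
(2s)^2 = 2.30×10⁻³⁰ / (0.317)^3 = 7.22×10⁻²⁹
s = 4.25×10⁻¹⁵ mol/L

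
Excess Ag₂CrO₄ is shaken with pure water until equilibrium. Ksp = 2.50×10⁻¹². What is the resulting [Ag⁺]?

Ag₂CrO₄(s) ⇌ 2 Ag⁺(aq) + CrO₄²⁻(aq)
For each mole of Ag₂CrO₄ that dissolves per liter, [Ag⁺] = 2s and [CrO₄²⁻] = s; let s denote this solubility.
Ksp = [Ag⁺]^2[CrO₄²⁻] = (2s)^2 · s = 4s^3 = 2.50×10⁻¹²
s = 8.55×10⁻⁵ mol L⁻¹
[Ag⁺] = 2s = 1.71×10⁻⁴ mol L⁻¹

1.71×10⁻⁴ M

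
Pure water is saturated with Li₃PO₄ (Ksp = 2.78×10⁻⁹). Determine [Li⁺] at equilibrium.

9.56×10⁻³ M

Li₃PO₄(s) ⇌ 3 Li⁺(aq) + PO₄³⁻(aq)
For each mole of Li₃PO₄ that dissolves per liter, [Li⁺] = 3s and [PO₄³⁻] = s; let s denote this solubility.
Ksp = [Li⁺]^3[PO₄³⁻] = (3s)^3 · s = 27s^4 = 2.78×10⁻⁹
s = 3.19×10⁻³ M
[Li⁺] = 3s = 9.56×10⁻³ M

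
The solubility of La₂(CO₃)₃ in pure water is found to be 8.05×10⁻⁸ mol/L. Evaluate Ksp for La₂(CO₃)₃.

La₂(CO₃)₃(s) ⇌ 2 La³⁺(aq) + 3 CO₃²⁻(aq)
With molar solubility s: [La³⁺] = 2s, [CO₃²⁻] = 3s.
Ksp = [La³⁺]^2[CO₃²⁻]^3 = (2s)^2 · (3s)^3 = 108s^5
Ksp = 108 × (8.05×10⁻⁸)^5 = 3.65×10⁻³⁴

Ksp = 3.65×10⁻³⁴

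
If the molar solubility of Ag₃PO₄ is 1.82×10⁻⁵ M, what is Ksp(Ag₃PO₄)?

Ksp = 2.96×10⁻¹⁸

Ag₃PO₄(s) ⇌ 3 Ag⁺(aq) + PO₄³⁻(aq)
For each mole of Ag₃PO₄ that dissolves per liter, [Ag⁺] = 3s and [PO₄³⁻] = s; let s denote this solubility.
Ksp = [Ag⁺]^3[PO₄³⁻] = (3s)^3 · s = 27s^4
Ksp = 27 × (1.82×10⁻⁵)^4 = 2.96×10⁻¹⁸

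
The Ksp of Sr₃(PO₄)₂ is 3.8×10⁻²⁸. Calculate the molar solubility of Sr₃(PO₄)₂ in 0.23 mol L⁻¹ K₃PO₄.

6.4×10⁻¹⁰ M

Sr₃(PO₄)₂(s) ⇌ 3 Sr²⁺(aq) + 2 PO₄³⁻(aq)
With PO₄³⁻ already at 0.23 mol L⁻¹ and s small, take [PO₄³⁻] ≈ 0.23 mol L⁻¹ and [Sr²⁺] = 3s.
Ksp = [Sr²⁺]^3[PO₄³⁻]^2 = (3s)^3(0.23)^2
(3s)^3 = 3.8×10⁻²⁸ / (0.23)^2 = 7.2×10⁻²⁷
s = 6.4×10⁻¹⁰ mol L⁻¹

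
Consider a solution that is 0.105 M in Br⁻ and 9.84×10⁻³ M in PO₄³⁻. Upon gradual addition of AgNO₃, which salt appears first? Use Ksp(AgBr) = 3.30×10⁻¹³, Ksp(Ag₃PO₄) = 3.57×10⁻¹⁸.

AgBr

The threshold for precipitation is Q = Ksp.
For AgBr: [Ag⁺] = (Ksp/[Br⁻]) = 3.14×10⁻¹² M
For Ag₃PO₄: [Ag⁺] = (Ksp/[PO₄³⁻])^(1/3) = 7.13×10⁻⁶ M
The smaller threshold [Ag⁺] is reached first, so AgBr precipitates first.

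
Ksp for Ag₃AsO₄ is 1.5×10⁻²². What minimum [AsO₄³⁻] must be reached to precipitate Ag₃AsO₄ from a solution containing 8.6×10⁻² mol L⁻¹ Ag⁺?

Precipitation begins when Q = Ksp.
Ag₃AsO₄(s) ⇌ 3 Ag⁺(aq) + AsO₄³⁻(aq)
Ksp = [Ag⁺]^3[AsO₄³⁻] = [AsO₄³⁻](8.6×10⁻²)^3
[AsO₄³⁻] = 1.5×10⁻²² / (8.6×10⁻²)^3 = 2.4×10⁻¹⁹
[AsO₄³⁻] = 2.4×10⁻¹⁹ mol L⁻¹

2.4×10⁻¹⁹ M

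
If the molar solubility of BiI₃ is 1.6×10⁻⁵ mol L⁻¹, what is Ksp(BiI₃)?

Ksp = 1.8×10⁻¹⁸

BiI₃(s) ⇌ Bi³⁺(aq) + 3 I⁻(aq)
If s mol/L of BiI₃ dissolves, [Bi³⁺] = s and [I⁻] = 3s.
Ksp = [Bi³⁺][I⁻]^3 = s · (3s)^3 = 27s^4
Ksp = 27 × (1.6×10⁻⁵)^4 = 1.8×10⁻¹⁸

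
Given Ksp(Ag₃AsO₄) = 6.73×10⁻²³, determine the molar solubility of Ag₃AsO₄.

Ag₃AsO₄(s) ⇌ 3 Ag⁺(aq) + AsO₄³⁻(aq)
Call the molar solubility s, so that [Ag⁺] = 3s and [AsO₄³⁻] = s.
Ksp = [Ag⁺]^3[AsO₄³⁻] = (3s)^3 · s = 27s^4
27s^4 = 6.73×10⁻²³  ⇒  s^4 = 2.49×10⁻²⁴
s = 1.26×10⁻⁶ mol/L

1.26×10⁻⁶ M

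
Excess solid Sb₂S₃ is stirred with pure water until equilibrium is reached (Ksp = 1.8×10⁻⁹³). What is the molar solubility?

Sb₂S₃(s) ⇌ 2 Sb³⁺(aq) + 3 S²⁻(aq)
For each mole of Sb₂S₃ that dissolves per liter, [Sb³⁺] = 2s and [S²⁻] = 3s; let s denote this solubility.
Ksp = [Sb³⁺]^2[S²⁻]^3 = (2s)^2 · (3s)^3 = 108s^5
108s^5 = 1.8×10⁻⁹³  ⇒  s^5 = 1.7×10⁻⁹⁵
s = (1.7×10⁻⁹⁵)^(1/5) = 1.1×10⁻¹⁹ mol L⁻¹

1.1×10⁻¹⁹ M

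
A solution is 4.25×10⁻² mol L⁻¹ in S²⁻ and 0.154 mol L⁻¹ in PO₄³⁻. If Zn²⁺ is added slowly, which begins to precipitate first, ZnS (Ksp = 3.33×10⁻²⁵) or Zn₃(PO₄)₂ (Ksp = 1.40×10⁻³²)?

Each salt precipitates once Q = Ksp for that salt.
For ZnS: [Zn²⁺] = (Ksp/[S²⁻]) = 7.84×10⁻²⁴ mol L⁻¹
For Zn₃(PO₄)₂: [Zn²⁺] = (Ksp/[PO₄³⁻]^2)^(1/3) = 8.39×10⁻¹¹ mol L⁻¹
The smaller threshold [Zn²⁺] is reached first, so ZnS precipitates first.

ZnS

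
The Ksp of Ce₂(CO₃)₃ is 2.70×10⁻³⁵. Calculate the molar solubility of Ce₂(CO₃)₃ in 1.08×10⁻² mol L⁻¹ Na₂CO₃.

Ce₂(CO₃)₃(s) ⇌ 2 Ce³⁺(aq) + 3 CO₃²⁻(aq)
With CO₃²⁻ already at 1.08×10⁻² mol L⁻¹ and s small, take [CO₃²⁻] ≈ 1.08×10⁻² mol L⁻¹ and [Ce³⁺] = 2s.
Ksp = [Ce³⁺]^2[CO₃²⁻]^3 = (2s)^2(1.08×10⁻²)^3
(2s)^2 = 2.70×10⁻³⁵ / (1.08×10⁻²)^3 = 2.14×10⁻²⁹
s = 2.31×10⁻¹⁵ mol L⁻¹

2.31×10⁻¹⁵ M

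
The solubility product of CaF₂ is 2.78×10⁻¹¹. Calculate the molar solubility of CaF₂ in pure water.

CaF₂(s) ⇌ Ca²⁺(aq) + 2 F⁻(aq)
Call the molar solubility s, so that [Ca²⁺] = s and [F⁻] = 2s.
Ksp = [Ca²⁺][F⁻]^2 = s · (2s)^2 = 4s^3
4s^3 = 2.78×10⁻¹¹  ⇒  s^3 = 6.95×10⁻¹²
Taking the 3rd root, s = 1.91×10⁻⁴ M.

1.91×10⁻⁴ M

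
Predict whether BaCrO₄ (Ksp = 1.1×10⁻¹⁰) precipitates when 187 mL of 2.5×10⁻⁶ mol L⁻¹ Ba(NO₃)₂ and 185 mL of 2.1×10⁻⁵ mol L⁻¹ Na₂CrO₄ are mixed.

No

Total volume after mixing = 187 + 185 = 372 mL.
[Ba²⁺] = (2.5×10⁻⁶)(187)/372 = 1.3×10⁻⁶ mol L⁻¹
[CrO₄²⁻] = (2.1×10⁻⁵)(185)/372 = 1.0×10⁻⁵ mol L⁻¹
Q = [Ba²⁺][CrO₄²⁻] = 1.3×10⁻¹¹
Q = 1.3×10⁻¹¹ < Ksp = 1.1×10⁻¹⁰, so the solution is unsaturated and no precipitate forms.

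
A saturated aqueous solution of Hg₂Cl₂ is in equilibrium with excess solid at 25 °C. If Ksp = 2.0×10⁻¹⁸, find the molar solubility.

7.9×10⁻⁷ M

Hg₂Cl₂(s) ⇌ Hg₂²⁺(aq) + 2 Cl⁻(aq)
Let s be the molar solubility. Then [Hg₂²⁺] = s and [Cl⁻] = 2s.
Ksp = [Hg₂²⁺][Cl⁻]^2 = s · (2s)^2 = 4s^3
4s^3 = 2.0×10⁻¹⁸  ⇒  s^3 = 5.0×10⁻¹⁹
s = (5.0×10⁻¹⁹)^(1/3) = 7.9×10⁻⁷ mol L⁻¹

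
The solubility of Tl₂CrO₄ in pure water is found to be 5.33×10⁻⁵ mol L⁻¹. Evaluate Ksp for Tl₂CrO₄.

Ksp = 6.06×10⁻¹³

Tl₂CrO₄(s) ⇌ 2 Tl⁺(aq) + CrO₄²⁻(aq)
With molar solubility s: [Tl⁺] = 2s, [CrO₄²⁻] = s.
Ksp = [Tl⁺]^2[CrO₄²⁻] = (2s)^2 · s = 4s^3
Ksp = 4 × (5.33×10⁻⁵)^3 = 6.06×10⁻¹³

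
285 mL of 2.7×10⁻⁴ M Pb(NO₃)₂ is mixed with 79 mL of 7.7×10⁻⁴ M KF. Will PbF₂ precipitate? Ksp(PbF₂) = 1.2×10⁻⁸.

The combined volume is 364 mL.
[Pb²⁺] = (2.7×10⁻⁴)(285)/364 = 2.1×10⁻⁴ M
[F⁻] = (7.7×10⁻⁴)(79)/364 = 1.7×10⁻⁴ M
Q = [Pb²⁺][F⁻]^2 = 5.9×10⁻¹²
Q = 5.9×10⁻¹² < Ksp = 1.2×10⁻⁸, so the solution is unsaturated and no precipitate forms.

No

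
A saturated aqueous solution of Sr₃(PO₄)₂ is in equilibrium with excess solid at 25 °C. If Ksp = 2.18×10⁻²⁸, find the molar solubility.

Sr₃(PO₄)₂(s) ⇌ 3 Sr²⁺(aq) + 2 PO₄³⁻(aq)
If s mol/L of Sr₃(PO₄)₂ dissolves, [Sr²⁺] = 3s and [PO₄³⁻] = 2s.
Ksp = [Sr²⁺]^3[PO₄³⁻]^2 = (3s)^3 · (2s)^2 = 108s^5
108s^5 = 2.18×10⁻²⁸  ⇒  s^5 = 2.02×10⁻³⁰
s = (2.02×10⁻³⁰)^(1/5) = 1.15×10⁻⁶ mol/L

1.15×10⁻⁶ M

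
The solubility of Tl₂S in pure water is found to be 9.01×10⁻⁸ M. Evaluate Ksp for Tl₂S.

Ksp = 2.93×10⁻²¹

Tl₂S(s) ⇌ 2 Tl⁺(aq) + S²⁻(aq)
Let s be the molar solubility. Then [Tl⁺] = 2s and [S²⁻] = s.
Ksp = [Tl⁺]^2[S²⁻] = (2s)^2 · s = 4s^3
Ksp = 4 × (9.01×10⁻⁸)^3 = 2.93×10⁻²¹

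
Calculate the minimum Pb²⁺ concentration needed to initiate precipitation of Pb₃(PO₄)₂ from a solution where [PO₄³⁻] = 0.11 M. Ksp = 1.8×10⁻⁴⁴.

Each salt precipitates once Q = Ksp for that salt.
Pb₃(PO₄)₂(s) ⇌ 3 Pb²⁺(aq) + 2 PO₄³⁻(aq)
Ksp = [Pb²⁺]^3[PO₄³⁻]^2 = [Pb²⁺]^3(0.11)^2
[Pb²⁺]^3 = 1.8×10⁻⁴⁴ / (0.11)^2 = 1.5×10⁻⁴²
[Pb²⁺] = 1.1×10⁻¹⁴ M

1.1×10⁻¹⁴ M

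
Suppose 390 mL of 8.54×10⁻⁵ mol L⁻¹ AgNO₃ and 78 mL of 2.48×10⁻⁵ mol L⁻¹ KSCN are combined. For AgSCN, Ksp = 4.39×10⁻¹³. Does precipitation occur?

Yes

After mixing, V = 390 mL + 78 mL = 468 mL.
[Ag⁺] = (8.54×10⁻⁵)(390)/468 = 7.12×10⁻⁵ mol L⁻¹
[SCN⁻] = (2.48×10⁻⁵)(78)/468 = 4.13×10⁻⁶ mol L⁻¹
Q = [Ag⁺][SCN⁻] = 2.94×10⁻¹⁰
Because Q > Ksp (2.94×10⁻¹⁰ vs 4.39×10⁻¹³), a precipitate of AgSCN forms.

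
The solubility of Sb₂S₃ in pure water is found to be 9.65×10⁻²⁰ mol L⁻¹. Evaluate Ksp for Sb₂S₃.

Ksp = 9.04×10⁻⁹⁴

Sb₂S₃(s) ⇌ 2 Sb³⁺(aq) + 3 S²⁻(aq)
For each mole of Sb₂S₃ that dissolves per liter, [Sb³⁺] = 2s and [S²⁻] = 3s; let s denote this solubility.
Ksp = [Sb³⁺]^2[S²⁻]^3 = (2s)^2 · (3s)^3 = 108s^5
Ksp = 108 × (9.65×10⁻²⁰)^5 = 9.04×10⁻⁹⁴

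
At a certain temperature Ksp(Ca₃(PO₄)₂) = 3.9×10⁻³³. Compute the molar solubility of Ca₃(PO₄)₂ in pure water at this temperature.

1.3×10⁻⁷ M

Ca₃(PO₄)₂(s) ⇌ 3 Ca²⁺(aq) + 2 PO₄³⁻(aq)
Call the molar solubility s, so that [Ca²⁺] = 3s and [PO₄³⁻] = 2s.
Ksp = [Ca²⁺]^3[PO₄³⁻]^2 = (3s)^3 · (2s)^2 = 108s^5
108s^5 = 3.9×10⁻³³  ⇒  s^5 = 3.6×10⁻³⁵
Taking the 5th root, s = 1.3×10⁻⁷ M.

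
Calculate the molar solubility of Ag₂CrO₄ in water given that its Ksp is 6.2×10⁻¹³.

5.4×10⁻⁵ M

Ag₂CrO₄(s) ⇌ 2 Ag⁺(aq) + CrO₄²⁻(aq)
If s mol/L of Ag₂CrO₄ dissolves, [Ag⁺] = 2s and [CrO₄²⁻] = s.
Ksp = [Ag⁺]^2[CrO₄²⁻] = (2s)^2 · s = 4s^3
4s^3 = 6.2×10⁻¹³  ⇒  s^3 = 1.6×10⁻¹³
s = 5.4×10⁻⁵ mol/L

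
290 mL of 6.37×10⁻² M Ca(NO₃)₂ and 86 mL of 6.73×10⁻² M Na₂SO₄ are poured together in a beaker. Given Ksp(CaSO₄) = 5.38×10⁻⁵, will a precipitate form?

Yes

After mixing, V = 290 mL + 86 mL = 376 mL.
[Ca²⁺] = (6.37×10⁻²)(290)/376 = 4.91×10⁻² M
[SO₄²⁻] = (6.73×10⁻²)(86)/376 = 1.54×10⁻² M
Q = [Ca²⁺][SO₄²⁻] = 7.56×10⁻⁴
Because Q > Ksp (7.56×10⁻⁴ vs 5.38×10⁻⁵), a precipitate of CaSO₄ forms.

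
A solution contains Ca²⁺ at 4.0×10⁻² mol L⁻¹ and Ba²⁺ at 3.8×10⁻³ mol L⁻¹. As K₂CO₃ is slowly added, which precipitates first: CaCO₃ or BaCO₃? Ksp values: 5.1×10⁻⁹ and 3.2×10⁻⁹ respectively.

Each salt precipitates once Q = Ksp for that salt.
For CaCO₃: [CO₃²⁻] = (Ksp/[Ca²⁺]) = 1.3×10⁻⁷ mol L⁻¹
For BaCO₃: [CO₃²⁻] = (Ksp/[Ba²⁺]) = 8.4×10⁻⁷ mol L⁻¹
Since CaCO₃ needs less CO₃²⁻ to reach saturation, it precipitates first.

CaCO₃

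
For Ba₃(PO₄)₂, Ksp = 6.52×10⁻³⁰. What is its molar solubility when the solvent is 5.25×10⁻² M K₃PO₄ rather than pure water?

4.44×10⁻¹⁰ M

Ba₃(PO₄)₂(s) ⇌ 3 Ba²⁺(aq) + 2 PO₄³⁻(aq)
With PO₄³⁻ already at 5.25×10⁻² M and s small, take [PO₄³⁻] ≈ 5.25×10⁻² M and [Ba²⁺] = 3s.
Ksp = [Ba²⁺]^3[PO₄³⁻]^2 = (3s)^3(5.25×10⁻²)^2
(3s)^3 = 6.52×10⁻³⁰ / (5.25×10⁻²)^2 = 2.37×10⁻²⁷
s = 4.44×10⁻¹⁰ M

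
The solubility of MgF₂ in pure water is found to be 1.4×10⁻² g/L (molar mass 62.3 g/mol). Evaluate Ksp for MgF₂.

Convert to molarity: s = 1.4×10⁻² / 62.3 = 2.247×10⁻⁴ mol/L
MgF₂(s) ⇌ Mg²⁺(aq) + 2 F⁻(aq)
For each mole of MgF₂ that dissolves per liter, [Mg²⁺] = s and [F⁻] = 2s; let s denote this solubility.
Ksp = [Mg²⁺][F⁻]^2 = s · (2s)^2 = 4s^3
Ksp = 4 × (2.247×10⁻⁴)^3 = 4.5×10⁻¹¹

Ksp = 4.5×10⁻¹¹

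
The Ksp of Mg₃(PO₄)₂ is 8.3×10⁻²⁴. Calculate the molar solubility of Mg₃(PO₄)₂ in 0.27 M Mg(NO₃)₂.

1.0×10⁻¹¹ M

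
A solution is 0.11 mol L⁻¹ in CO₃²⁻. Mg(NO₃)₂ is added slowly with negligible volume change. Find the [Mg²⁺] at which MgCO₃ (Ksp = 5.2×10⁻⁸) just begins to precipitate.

4.7×10⁻⁷ M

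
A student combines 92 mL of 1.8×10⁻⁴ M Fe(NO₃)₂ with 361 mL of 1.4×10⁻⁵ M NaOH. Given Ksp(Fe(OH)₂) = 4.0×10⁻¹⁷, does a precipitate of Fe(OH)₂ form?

The combined volume is 453 mL.
[Fe²⁺] = (1.8×10⁻⁴)(92)/453 = 3.7×10⁻⁵ M
[OH⁻] = (1.4×10⁻⁵)(361)/453 = 1.1×10⁻⁵ M
Q = [Fe²⁺][OH⁻]^2 = 4.6×10⁻¹⁵
Since Q (4.6×10⁻¹⁵) exceeds Ksp (4.0×10⁻¹⁷), Fe(OH)₂ will precipitate.

Yes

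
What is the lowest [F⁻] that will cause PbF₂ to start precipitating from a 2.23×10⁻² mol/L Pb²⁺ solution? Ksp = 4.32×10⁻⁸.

1.39×10⁻³ M

Each salt precipitates once Q = Ksp for that salt.
PbF₂(s) ⇌ Pb²⁺(aq) + 2 F⁻(aq)
Ksp = [Pb²⁺][F⁻]^2 = [F⁻]^2(2.23×10⁻²)
[F⁻]^2 = 4.32×10⁻⁸ / (2.23×10⁻²) = 1.94×10⁻⁶
[F⁻] = 1.39×10⁻³ mol/L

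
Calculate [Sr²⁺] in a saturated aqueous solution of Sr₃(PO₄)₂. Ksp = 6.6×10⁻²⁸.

4.3×10⁻⁶ M

Sr₃(PO₄)₂(s) ⇌ 3 Sr²⁺(aq) + 2 PO₄³⁻(aq)
With molar solubility s: [Sr²⁺] = 3s, [PO₄³⁻] = 2s.
Ksp = [Sr²⁺]^3[PO₄³⁻]^2 = (3s)^3 · (2s)^2 = 108s^5 = 6.6×10⁻²⁸
s = 1.4×10⁻⁶ mol L⁻¹
[Sr²⁺] = 3s = 4.3×10⁻⁶ mol L⁻¹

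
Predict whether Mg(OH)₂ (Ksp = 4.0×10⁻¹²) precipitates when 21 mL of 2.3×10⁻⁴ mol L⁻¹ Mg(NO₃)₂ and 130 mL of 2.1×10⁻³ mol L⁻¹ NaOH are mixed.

Yes

After mixing, V = 21 mL + 130 mL = 151 mL.
[Mg²⁺] = (2.3×10⁻⁴)(21)/151 = 3.2×10⁻⁵ mol L⁻¹
[OH⁻] = (2.1×10⁻³)(130)/151 = 1.8×10⁻³ mol L⁻¹
Q = [Mg²⁺][OH⁻]^2 = 1.0×10⁻¹⁰
Q = 1.0×10⁻¹⁰ > Ksp = 4.0×10⁻¹², so the solution is supersaturated and Mg(OH)₂ precipitates.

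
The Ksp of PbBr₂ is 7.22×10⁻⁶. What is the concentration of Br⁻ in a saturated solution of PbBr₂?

PbBr₂(s) ⇌ Pb²⁺(aq) + 2 Br⁻(aq)
Call the molar solubility s, so that [Pb²⁺] = s and [Br⁻] = 2s.
Ksp = [Pb²⁺][Br⁻]^2 = s · (2s)^2 = 4s^3 = 7.22×10⁻⁶
s = 1.22×10⁻² M
[Br⁻] = 2s = 2.44×10⁻² M

2.44×10⁻² M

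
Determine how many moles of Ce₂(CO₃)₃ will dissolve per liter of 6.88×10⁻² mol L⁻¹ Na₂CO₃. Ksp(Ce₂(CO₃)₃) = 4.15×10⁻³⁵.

Ce₂(CO₃)₃(s) ⇌ 2 Ce³⁺(aq) + 3 CO₃²⁻(aq)
With CO₃²⁻ already at 6.88×10⁻² mol L⁻¹ and s small, take [CO₃²⁻] ≈ 6.88×10⁻² mol L⁻¹ and [Ce³⁺] = 2s.
Ksp = [Ce³⁺]^2[CO₃²⁻]^3 = (2s)^2(6.88×10⁻²)^3
(2s)^2 = 4.15×10⁻³⁵ / (6.88×10⁻²)^3 = 1.27×10⁻³¹
s = 1.78×10⁻¹⁶ mol L⁻¹

1.78×10⁻¹⁶ M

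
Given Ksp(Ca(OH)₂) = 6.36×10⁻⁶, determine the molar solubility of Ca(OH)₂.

Ca(OH)₂(s) ⇌ Ca²⁺(aq) + 2 OH⁻(aq)
For each mole of Ca(OH)₂ that dissolves per liter, [Ca²⁺] = s and [OH⁻] = 2s; let s denote this solubility.
Ksp = [Ca²⁺][OH⁻]^2 = s · (2s)^2 = 4s^3
4s^3 = 6.36×10⁻⁶  ⇒  s^3 = 1.59×10⁻⁶
s = 1.17×10⁻² mol L⁻¹

1.17×10⁻² M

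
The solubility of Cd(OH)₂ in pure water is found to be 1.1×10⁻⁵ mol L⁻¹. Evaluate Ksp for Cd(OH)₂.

Cd(OH)₂(s) ⇌ Cd²⁺(aq) + 2 OH⁻(aq)
Let s be the molar solubility. Then [Cd²⁺] = s and [OH⁻] = 2s.
Ksp = [Cd²⁺][OH⁻]^2 = s · (2s)^2 = 4s^3
Ksp = 4 × (1.1×10⁻⁵)^3 = 5.3×10⁻¹⁵

Ksp = 5.3×10⁻¹⁵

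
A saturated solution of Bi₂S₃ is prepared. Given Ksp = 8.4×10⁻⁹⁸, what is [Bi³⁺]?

3.0×10⁻²⁰ M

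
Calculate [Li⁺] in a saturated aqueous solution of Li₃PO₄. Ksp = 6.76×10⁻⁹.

Li₃PO₄(s) ⇌ 3 Li⁺(aq) + PO₄³⁻(aq)
Call the molar solubility s, so that [Li⁺] = 3s and [PO₄³⁻] = s.
Ksp = [Li⁺]^3[PO₄³⁻] = (3s)^3 · s = 27s^4 = 6.76×10⁻⁹
s = 3.98×10⁻³ M
[Li⁺] = 3s = 1.19×10⁻² M

1.19×10⁻² M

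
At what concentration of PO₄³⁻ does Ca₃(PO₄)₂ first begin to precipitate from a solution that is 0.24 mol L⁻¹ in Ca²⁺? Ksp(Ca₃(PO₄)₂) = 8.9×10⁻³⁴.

2.5×10⁻¹⁶ M

Each salt precipitates once Q = Ksp for that salt.
Ca₃(PO₄)₂(s) ⇌ 3 Ca²⁺(aq) + 2 PO₄³⁻(aq)
Ksp = [Ca²⁺]^3[PO₄³⁻]^2 = [PO₄³⁻]^2(0.24)^3
[PO₄³⁻]^2 = 8.9×10⁻³⁴ / (0.24)^3 = 6.4×10⁻³²
[PO₄³⁻] = 2.5×10⁻¹⁶ mol L⁻¹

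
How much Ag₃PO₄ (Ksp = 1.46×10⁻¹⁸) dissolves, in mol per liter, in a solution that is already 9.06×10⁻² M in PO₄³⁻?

Ag₃PO₄(s) ⇌ 3 Ag⁺(aq) + PO₄³⁻(aq)
The solution already contains PO₄³⁻ at 9.06×10⁻² M. Let s be the molar solubility of Ag₃PO₄.
[PO₄³⁻] ≈ 9.06×10⁻² M (common ion dominates); [Ag⁺] = 3s.
Ksp = [Ag⁺]^3[PO₄³⁻] = (3s)^3(9.06×10⁻²)
(3s)^3 = 1.46×10⁻¹⁸ / (9.06×10⁻²) = 1.61×10⁻¹⁷
s = 8.42×10⁻⁷ M

8.42×10⁻⁷ M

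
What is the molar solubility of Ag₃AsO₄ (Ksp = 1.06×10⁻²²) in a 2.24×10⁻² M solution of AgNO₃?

Ag₃AsO₄(s) ⇌ 3 Ag⁺(aq) + AsO₄³⁻(aq)
With Ag⁺ already at 2.24×10⁻² M and s small, take [Ag⁺] ≈ 2.24×10⁻² M and [AsO₄³⁻] = s.
Ksp = [Ag⁺]^3[AsO₄³⁻] = (2.24×10⁻²)^3s
s = 1.06×10⁻²² / (2.24×10⁻²)^3 = 9.43×10⁻¹⁸
s = 9.43×10⁻¹⁸ M

9.43×10⁻¹⁸ M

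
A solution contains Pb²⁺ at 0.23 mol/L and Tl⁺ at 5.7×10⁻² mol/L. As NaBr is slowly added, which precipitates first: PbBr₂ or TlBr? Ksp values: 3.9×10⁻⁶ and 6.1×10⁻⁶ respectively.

TlBr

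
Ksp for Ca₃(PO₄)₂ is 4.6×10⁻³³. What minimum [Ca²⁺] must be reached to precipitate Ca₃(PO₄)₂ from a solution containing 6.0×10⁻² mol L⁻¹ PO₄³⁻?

1.1×10⁻¹⁰ M

The threshold for precipitation is Q = Ksp.
Ca₃(PO₄)₂(s) ⇌ 3 Ca²⁺(aq) + 2 PO₄³⁻(aq)
Ksp = [Ca²⁺]^3[PO₄³⁻]^2 = [Ca²⁺]^3(6.0×10⁻²)^2
[Ca²⁺]^3 = 4.6×10⁻³³ / (6.0×10⁻²)^2 = 1.3×10⁻³⁰
[Ca²⁺] = 1.1×10⁻¹⁰ mol L⁻¹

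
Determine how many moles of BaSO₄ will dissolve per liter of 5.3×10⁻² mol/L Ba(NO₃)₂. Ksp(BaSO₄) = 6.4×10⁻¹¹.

1.2×10⁻⁹ M

BaSO₄(s) ⇌ Ba²⁺(aq) + SO₄²⁻(aq)
Let s be the solubility of BaSO₄ here. The common ion gives [Ba²⁺] ≈ 5.3×10⁻² mol/L, and [SO₄²⁻] = s.
Ksp = [Ba²⁺][SO₄²⁻] = (5.3×10⁻²)s
s = 6.4×10⁻¹¹ / (5.3×10⁻²) = 1.2×10⁻⁹
s = 1.2×10⁻⁹ mol/L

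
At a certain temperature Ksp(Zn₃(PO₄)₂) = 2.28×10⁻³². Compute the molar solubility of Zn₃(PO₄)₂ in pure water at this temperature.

1.84×10⁻⁷ M

Zn₃(PO₄)₂(s) ⇌ 3 Zn²⁺(aq) + 2 PO₄³⁻(aq)
Call the molar solubility s, so that [Zn²⁺] = 3s and [PO₄³⁻] = 2s.
Ksp = [Zn²⁺]^3[PO₄³⁻]^2 = (3s)^3 · (2s)^2 = 108s^5
108s^5 = 2.28×10⁻³²  ⇒  s^5 = 2.11×10⁻³⁴
s = (2.11×10⁻³⁴)^(1/5) = 1.84×10⁻⁷ mol L⁻¹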